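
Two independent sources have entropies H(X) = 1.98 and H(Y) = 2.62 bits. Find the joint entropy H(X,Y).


For independent variables, H(X,Y) = H(X) + H(Y) = 1.98 + 2.62 = 4.6

4.6 bits


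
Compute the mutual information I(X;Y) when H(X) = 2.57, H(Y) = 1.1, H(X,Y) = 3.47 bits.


I(X;Y) = H(X) + H(Y) - H(X,Y) = 2.57 + 1.1 - 3.47 = 0.2

0.2 bits


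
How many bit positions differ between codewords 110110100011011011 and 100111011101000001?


Count differing positions: . ^ . . . ^ ^ ^ ^ ^ ^ . . ^ ^ . ^ . = 10 differences

10


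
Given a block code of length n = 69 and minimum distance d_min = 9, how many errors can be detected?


Detection capability = d_min - 1 = 9 - 1 = 8

8 errors


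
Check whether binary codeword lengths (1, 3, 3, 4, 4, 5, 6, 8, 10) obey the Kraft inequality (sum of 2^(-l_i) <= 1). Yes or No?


Kraft sum = sum(2^(-l_i)) = 0.9268, need <= 1. Result: satisfied (a binary prefix-free code with these lengths exists)

Yes


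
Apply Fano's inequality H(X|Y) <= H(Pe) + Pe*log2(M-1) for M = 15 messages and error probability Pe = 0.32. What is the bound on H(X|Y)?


H(Pe) = -Pe*log2(Pe) - (1-Pe)*log2(1-Pe) = -0.32*log2(0.32) - 0.68*log2(0.68) = 0.526034 + 0.378347 = 0.9044. Pe*log2(M-1) = 0.32*log2(14) = 1.218354. Bound = H(Pe) + Pe*log2(M-1) = 0.526034 + 0.378347 + 1.218354 = 2.1227

2.1227 bits


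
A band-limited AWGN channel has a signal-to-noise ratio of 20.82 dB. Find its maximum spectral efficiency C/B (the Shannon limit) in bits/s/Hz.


SNR_linear = 10^(20.82/10) = 120.7814; C/B = log2(1 + SNR_linear) = log2(1 + 120.7814) = 6.9281

6.9281 bits/s/Hz


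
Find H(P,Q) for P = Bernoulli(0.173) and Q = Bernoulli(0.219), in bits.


H(P,Q) = -p*log2(q) - (1-p)*log2(1-q). -0.173*log2(0.219) = 0.379043; -0.827*log2(0.781) = 0.294913. H(P,Q) = 0.379043 + 0.294913 = 0.674

0.674 bits


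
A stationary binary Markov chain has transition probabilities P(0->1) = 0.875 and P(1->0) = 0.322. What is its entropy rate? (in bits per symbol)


Stationary distribution: pi_0 = p10/(p01+p10) = 0.269, pi_1 = 0.731. Entropy rate H' = pi_0*H(p01) + pi_1*H(p10) = 0.269*0.5436 + 0.731*0.9065 = 0.8089

0.8089 bits/symbol


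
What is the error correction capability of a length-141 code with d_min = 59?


Correction capability = floor((d-1)/2) = floor((59-1)/2) = 29

29 errors


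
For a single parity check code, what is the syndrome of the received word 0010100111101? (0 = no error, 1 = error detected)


Syndrome = XOR of all bits = 0 XOR 0 XOR 1 XOR 0 XOR 1 XOR 0 XOR 0 XOR 1 XOR 1 XOR 1 XOR 1 XOR 0 XOR 1 = 1

1


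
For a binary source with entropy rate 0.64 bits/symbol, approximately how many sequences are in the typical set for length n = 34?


log2|A_typical| = nH = 34 * 0.64 = 21.76, so |A_typical| ~ 2^21.76 = 3.552e+06

3.552e+06


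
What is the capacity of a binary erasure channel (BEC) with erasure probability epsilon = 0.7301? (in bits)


C = 1 - epsilon = 1 - 0.7301 = 0.2699

0.2699 bits


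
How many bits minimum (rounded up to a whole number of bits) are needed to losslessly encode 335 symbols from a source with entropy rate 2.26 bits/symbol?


Minimum bits >= n * H = 335 * 2.26 = 757.1, rounded up to a whole number of bits = 758

758 bits


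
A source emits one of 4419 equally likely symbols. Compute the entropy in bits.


H = log2(n) = log2(4419) = 12.1095

12.1095 bits


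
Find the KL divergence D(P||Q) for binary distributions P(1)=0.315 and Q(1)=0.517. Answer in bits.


KL = p*log2(p/q) + (1-p)*log2((1-p)/(1-q)) = 0.315*log2(0.315/0.517) + 0.685*log2(0.685/0.483) = 0.1201

0.1201 bits


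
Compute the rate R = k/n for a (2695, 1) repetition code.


Rate = k/n = 1/2695

1/2695


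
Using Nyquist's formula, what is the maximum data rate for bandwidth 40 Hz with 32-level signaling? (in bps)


Rate = 2 * B * log2(M) = 2 * 40 * 5.0 = 400.0

400.0 bps


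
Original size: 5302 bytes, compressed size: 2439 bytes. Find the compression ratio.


Ratio = original / compressed = 5302 / 2439 = 2.1738

2.1738


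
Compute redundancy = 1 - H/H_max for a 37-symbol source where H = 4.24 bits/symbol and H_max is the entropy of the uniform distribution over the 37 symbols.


H_max = log2(K) = log2(37) = 5.2095 bits/symbol. Redundancy = 1 - H/H_max = 1 - 4.24/5.2095 = 1 - 0.8139 = 0.1861

0.1861


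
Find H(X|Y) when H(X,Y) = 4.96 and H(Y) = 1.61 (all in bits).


H(X|Y) = H(X,Y) - H(Y) = 4.96 - 1.61 = 3.35

3.35 bits


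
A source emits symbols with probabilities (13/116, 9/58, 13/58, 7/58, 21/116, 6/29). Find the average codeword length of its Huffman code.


Huffman construction (repeatedly merge the two least-probable nodes; each merge adds 1 bit to every symbol beneath it): 13/116 + 7/58 = 27/116; 9/58 + 21/116 = 39/116; 6/29 + 13/58 = 25/58; 27/116 + 39/116 = 33/58; 25/58 + 33/58 = 1. Resulting codeword lengths (in the order the probabilities were given): (3, 3, 2, 3, 3, 2). L_avg = sum(p_i * l_i) = 13/116*3 + 9/58*3 + 13/58*2 + 7/58*3 + 21/116*3 + 6/29*2 = 149/58 = 2.569

2.569 bits


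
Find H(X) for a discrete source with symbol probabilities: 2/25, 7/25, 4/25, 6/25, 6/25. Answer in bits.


H = -sum(p_i * log2(p_i)). Terms: -(2/25)*log2(2/25) = 0.291508; -(7/25)*log2(7/25) = 0.514220; -(4/25)*log2(4/25) = 0.423017; -(6/25)*log2(6/25) = 0.494134; -(6/25)*log2(6/25) = 0.494134. H = 0.291508 + 0.514220 + 0.423017 + 0.494134 + 0.494134 = 2.217

2.217 bits


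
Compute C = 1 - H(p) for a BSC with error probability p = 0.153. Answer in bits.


H(p) = -p*log2(p) - (1-p)*log2(1-p) = -0.153*log2(0.153) - 0.847*log2(0.847) = 0.414385 + 0.202913 = 0.6173. C = 1 - H(p) = 1 - 0.6173 = 0.3827

0.3827 bits


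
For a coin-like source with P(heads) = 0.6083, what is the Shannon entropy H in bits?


H = -p*log2(p) - (1-p)*log2(1-p). -0.6083*log2(0.6083) = 0.436239; -0.3917*log2(0.3917) = 0.529649. H = 0.436239 + 0.529649 = 0.9659

0.9659 bits


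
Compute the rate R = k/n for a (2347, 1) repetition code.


Rate = k/n = 1/2347

1/2347


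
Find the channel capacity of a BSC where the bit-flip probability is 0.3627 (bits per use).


H(p) = -p*log2(p) - (1-p)*log2(1-p) = -0.3627*log2(0.3627) - 0.6373*log2(0.6373) = 0.530685 + 0.414217 = 0.9449. C = 1 - H(p) = 1 - 0.9449 = 0.0551

0.0551 bits


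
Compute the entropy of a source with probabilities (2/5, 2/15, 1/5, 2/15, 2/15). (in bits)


H = -sum(p_i * log2(p_i)). Terms: -(2/5)*log2(2/5) = 0.528771; -(2/15)*log2(2/15) = 0.387585; -(1/5)*log2(1/5) = 0.464386; -(2/15)*log2(2/15) = 0.387585; -(2/15)*log2(2/15) = 0.387585. H = 0.528771 + 0.387585 + 0.464386 + 0.387585 + 0.387585 = 2.1559

2.1559 bits


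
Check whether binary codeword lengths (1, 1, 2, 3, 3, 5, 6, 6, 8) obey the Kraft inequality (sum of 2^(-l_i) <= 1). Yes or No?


Kraft sum = sum(2^(-l_i)) = 1.5664, need <= 1. Result: violated (a binary prefix-free code with these lengths cannot exist)

No


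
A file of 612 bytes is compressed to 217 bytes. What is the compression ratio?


Ratio = original / compressed = 612 / 217 = 2.8203

2.8203


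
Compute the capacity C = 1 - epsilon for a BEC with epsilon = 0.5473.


C = 1 - epsilon = 1 - 0.5473 = 0.4527

0.4527 bits


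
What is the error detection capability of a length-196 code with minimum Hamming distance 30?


Detection capability = d_min - 1 = 30 - 1 = 29

29 errors


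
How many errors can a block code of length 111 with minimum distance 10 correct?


Correction capability = floor((d-1)/2) = floor((10-1)/2) = 4

4 errors


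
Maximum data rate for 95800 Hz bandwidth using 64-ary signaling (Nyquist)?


Rate = 2 * B * log2(M) = 2 * 95800 * 6.0 = 1149600.0

1149600.0 bps


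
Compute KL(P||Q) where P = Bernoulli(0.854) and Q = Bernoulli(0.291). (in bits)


KL = p*log2(p/q) + (1-p)*log2((1-p)/(1-q)) = 0.854*log2(0.854/0.291) + 0.146*log2(0.146/0.709) = 0.9936

0.9936 bits


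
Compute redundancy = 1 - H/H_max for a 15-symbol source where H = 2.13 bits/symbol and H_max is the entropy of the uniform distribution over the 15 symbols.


H_max = log2(K) = log2(15) = 3.9069 bits/symbol. Redundancy = 1 - H/H_max = 1 - 2.13/3.9069 = 1 - 0.5452 = 0.4548

0.4548


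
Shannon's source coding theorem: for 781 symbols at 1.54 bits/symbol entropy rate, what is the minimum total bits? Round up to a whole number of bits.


Minimum bits >= n * H = 781 * 1.54 = 1202.74, rounded up to a whole number of bits = 1203

1203 bits


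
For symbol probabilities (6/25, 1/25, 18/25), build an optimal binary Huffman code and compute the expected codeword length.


Huffman construction (repeatedly merge the two least-probable nodes; each merge adds 1 bit to every symbol beneath it): 1/25 + 6/25 = 7/25; 7/25 + 18/25 = 1. Resulting codeword lengths (in the order the probabilities were given): (2, 2, 1). L_avg = sum(p_i * l_i) = 6/25*2 + 1/25*2 + 18/25*1 = 32/25 = 1.28

1.28 bits


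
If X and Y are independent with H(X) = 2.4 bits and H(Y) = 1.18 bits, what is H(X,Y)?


For independent variables, H(X,Y) = H(X) + H(Y) = 2.4 + 1.18 = 3.58

3.58 bits


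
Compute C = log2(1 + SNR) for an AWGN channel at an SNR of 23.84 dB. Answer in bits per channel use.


SNR_linear = 10^(23.84/10) = 242.1029; C = log2(1 + SNR_linear) = log2(1 + 242.1029) = 7.9254

7.9254 bits/channel use


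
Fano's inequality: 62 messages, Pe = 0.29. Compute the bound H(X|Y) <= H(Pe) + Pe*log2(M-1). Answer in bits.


H(Pe) = -Pe*log2(Pe) - (1-Pe)*log2(1-Pe) = -0.29*log2(0.29) - 0.71*log2(0.71) = 0.517904 + 0.350817 = 0.8687. Pe*log2(M-1) = 0.29*log2(61) = 1.719914. Bound = H(Pe) + Pe*log2(M-1) = 0.517904 + 0.350817 + 1.719914 = 2.5886

2.5886 bits


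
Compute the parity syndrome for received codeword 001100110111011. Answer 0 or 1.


Syndrome = XOR of all bits = 0 XOR 0 XOR 1 XOR 1 XOR 0 XOR 0 XOR 1 XOR 1 XOR 0 XOR 1 XOR 1 XOR 1 XOR 0 XOR 1 XOR 1 = 1

1


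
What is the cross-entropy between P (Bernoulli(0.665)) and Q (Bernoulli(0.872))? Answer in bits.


H(P,Q) = -p*log2(q) - (1-p)*log2(1-q). -0.665*log2(0.872) = 0.131404; -0.335*log2(0.128) = 0.993538. H(P,Q) = 0.131404 + 0.993538 = 1.1249

1.1249 bits


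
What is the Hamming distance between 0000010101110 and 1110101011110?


Count differing positions: ^ ^ ^ . ^ ^ ^ ^ ^ . . . . = 8 differences

8


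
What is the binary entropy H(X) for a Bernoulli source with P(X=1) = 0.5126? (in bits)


H = -p*log2(p) - (1-p)*log2(1-p). -0.5126*log2(0.5126) = 0.494195; -0.4874*log2(0.4874) = 0.505347. H = 0.494195 + 0.505347 = 0.9995

0.9995 bits


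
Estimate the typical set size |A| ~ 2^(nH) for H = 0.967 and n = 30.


log2|A_typical| = nH = 30 * 0.967 = 29.01, so |A_typical| ~ 2^29.01 = 5.406e+08

5.406e+08


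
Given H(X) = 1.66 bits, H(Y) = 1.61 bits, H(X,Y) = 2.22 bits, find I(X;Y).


I(X;Y) = H(X) + H(Y) - H(X,Y) = 1.66 + 1.61 - 2.22 = 1.05

1.05 bits


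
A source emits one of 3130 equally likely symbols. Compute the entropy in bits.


H = log2(n) = log2(3130) = 11.6119

11.6119 bits


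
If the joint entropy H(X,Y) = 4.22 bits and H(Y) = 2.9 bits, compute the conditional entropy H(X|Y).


H(X|Y) = H(X,Y) - H(Y) = 4.22 - 2.9 = 1.32

1.32 bits


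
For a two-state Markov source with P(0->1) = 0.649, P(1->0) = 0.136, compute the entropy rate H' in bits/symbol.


Stationary distribution: pi_0 = p10/(p01+p10) = 0.1732, pi_1 = 0.8268. Entropy rate H' = pi_0*H(p01) + pi_1*H(p10) = 0.1732*0.935 + 0.8268*0.5737 = 0.6363

0.6363 bits/symbol


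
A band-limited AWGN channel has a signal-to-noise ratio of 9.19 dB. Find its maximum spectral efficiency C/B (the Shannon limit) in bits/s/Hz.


SNR_linear = 10^(9.19/10) = 8.2985; C/B = log2(1 + SNR_linear) = log2(1 + 8.2985) = 3.217

3.217 bits/s/Hz


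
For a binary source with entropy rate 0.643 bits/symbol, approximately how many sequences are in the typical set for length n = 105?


log2|A_typical| = nH = 105 * 0.643 = 67.515, so |A_typical| ~ 2^67.515 = 2.109e+20

2.109e+20


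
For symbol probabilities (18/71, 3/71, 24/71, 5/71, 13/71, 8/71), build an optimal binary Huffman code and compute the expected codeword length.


Huffman construction (repeatedly merge the two least-probable nodes; each merge adds 1 bit to every symbol beneath it): 3/71 + 5/71 = 8/71; 8/71 + 8/71 = 16/71; 13/71 + 16/71 = 29/71; 18/71 + 24/71 = 42/71; 29/71 + 42/71 = 1. Resulting codeword lengths (in the order the probabilities were given): (2, 4, 2, 4, 2, 3). L_avg = sum(p_i * l_i) = 18/71*2 + 3/71*4 + 24/71*2 + 5/71*4 + 13/71*2 + 8/71*3 = 166/71 = 2.338

2.338 bits


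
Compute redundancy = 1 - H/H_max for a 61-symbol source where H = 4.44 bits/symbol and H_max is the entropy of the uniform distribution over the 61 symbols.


H_max = log2(K) = log2(61) = 5.9307 bits/symbol. Redundancy = 1 - H/H_max = 1 - 4.44/5.9307 = 1 - 0.7486 = 0.2514

0.2514


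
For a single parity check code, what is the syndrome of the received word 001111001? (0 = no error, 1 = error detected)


Syndrome = XOR of all bits = 0 XOR 0 XOR 1 XOR 1 XOR 1 XOR 1 XOR 0 XOR 0 XOR 1 = 1

1


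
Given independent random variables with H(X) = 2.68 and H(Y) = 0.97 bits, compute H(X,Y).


For independent variables, H(X,Y) = H(X) + H(Y) = 2.68 + 0.97 = 3.65

3.65 bits


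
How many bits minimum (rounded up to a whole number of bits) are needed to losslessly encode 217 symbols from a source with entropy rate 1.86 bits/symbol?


Minimum bits >= n * H = 217 * 1.86 = 403.62, rounded up to a whole number of bits = 404

404 bits


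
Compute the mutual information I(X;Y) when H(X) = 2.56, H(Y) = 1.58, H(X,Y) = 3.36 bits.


I(X;Y) = H(X) + H(Y) - H(X,Y) = 2.56 + 1.58 - 3.36 = 0.78

0.78 bits


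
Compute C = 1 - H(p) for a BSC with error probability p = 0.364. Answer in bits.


H(p) = -p*log2(p) - (1-p)*log2(1-p) = -0.364*log2(0.364) - 0.636*log2(0.636) = 0.530708 + 0.415245 = 0.946. C = 1 - H(p) = 1 - 0.946 = 0.054

0.054 bits


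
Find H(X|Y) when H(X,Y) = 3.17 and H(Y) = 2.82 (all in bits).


H(X|Y) = H(X,Y) - H(Y) = 3.17 - 2.82 = 0.35

0.35 bits


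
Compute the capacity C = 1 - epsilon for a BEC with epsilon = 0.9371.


C = 1 - epsilon = 1 - 0.9371 = 0.0629

0.0629 bits


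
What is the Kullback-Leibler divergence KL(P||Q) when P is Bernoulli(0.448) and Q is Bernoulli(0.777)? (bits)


KL = p*log2(p/q) + (1-p)*log2((1-p)/(1-q)) = 0.448*log2(0.448/0.777) + 0.552*log2(0.552/0.223) = 0.3659

0.3659 bits


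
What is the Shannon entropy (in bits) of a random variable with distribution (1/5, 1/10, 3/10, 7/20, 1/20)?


H = -sum(p_i * log2(p_i)). Terms: -(1/5)*log2(1/5) = 0.464386; -(1/10)*log2(1/10) = 0.332193; -(3/10)*log2(3/10) = 0.521090; -(7/20)*log2(7/20) = 0.530101; -(1/20)*log2(1/20) = 0.216096. H = 0.464386 + 0.332193 + 0.521090 + 0.530101 + 0.216096 = 2.0639

2.0639 bits


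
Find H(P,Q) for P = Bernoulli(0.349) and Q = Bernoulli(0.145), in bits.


H(P,Q) = -p*log2(q) - (1-p)*log2(1-q). -0.349*log2(0.145) = 0.972270; -0.651*log2(0.855) = 0.147128. H(P,Q) = 0.972270 + 0.147128 = 1.1194

1.1194 bits


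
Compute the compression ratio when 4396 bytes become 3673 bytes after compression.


Ratio = original / compressed = 4396 / 3673 = 1.1968

1.1968


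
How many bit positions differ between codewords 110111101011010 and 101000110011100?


Count differing positions: . ^ ^ ^ ^ ^ . ^ ^ . . . ^ ^ . = 9 differences

9


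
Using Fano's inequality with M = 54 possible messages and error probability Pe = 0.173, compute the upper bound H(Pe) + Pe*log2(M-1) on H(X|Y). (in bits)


H(Pe) = -Pe*log2(Pe) - (1-Pe)*log2(1-Pe) = -0.173*log2(0.173) - 0.827*log2(0.827) = 0.437890 + 0.226632 = 0.6645. Pe*log2(M-1) = 0.173*log2(53) = 0.990930. Bound = H(Pe) + Pe*log2(M-1) = 0.437890 + 0.226632 + 0.990930 = 1.6555

1.6555 bits


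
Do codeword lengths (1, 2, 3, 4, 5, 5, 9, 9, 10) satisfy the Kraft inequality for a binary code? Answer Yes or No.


Kraft sum = sum(2^(-l_i)) = 1.0049, need <= 1. Result: violated (a binary prefix-free code with these lengths cannot exist)

No


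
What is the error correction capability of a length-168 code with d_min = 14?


Correction capability = floor((d-1)/2) = floor((14-1)/2) = 6

6 errors


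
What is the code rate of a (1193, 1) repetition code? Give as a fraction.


Rate = k/n = 1/1193

1/1193


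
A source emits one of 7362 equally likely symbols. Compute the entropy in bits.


H = log2(n) = log2(7362) = 12.8459

12.8459 bits


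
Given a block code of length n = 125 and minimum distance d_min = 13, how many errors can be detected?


Detection capability = d_min - 1 = 13 - 1 = 12

12 errors


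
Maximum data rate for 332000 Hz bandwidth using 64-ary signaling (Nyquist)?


Rate = 2 * B * log2(M) = 2 * 332000 * 6.0 = 3984000.0

3984000.0 bps


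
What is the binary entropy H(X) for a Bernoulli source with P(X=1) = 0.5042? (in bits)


H = -p*log2(p) - (1-p)*log2(1-p). -0.5042*log2(0.5042) = 0.498115; -0.4958*log2(0.4958) = 0.501834. H = 0.498115 + 0.501834 = 0.9999

0.9999 bits


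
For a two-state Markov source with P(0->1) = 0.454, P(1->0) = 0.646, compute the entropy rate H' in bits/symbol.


Stationary distribution: pi_0 = p10/(p01+p10) = 0.5873, pi_1 = 0.4127. Entropy rate H' = pi_0*H(p01) + pi_1*H(p10) = 0.5873*0.9939 + 0.4127*0.9376 = 0.9707

0.9707 bits/symbol


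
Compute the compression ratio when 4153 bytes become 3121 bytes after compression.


Ratio = original / compressed = 4153 / 3121 = 1.3307

1.3307


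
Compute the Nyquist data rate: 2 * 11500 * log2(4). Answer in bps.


Rate = 2 * B * log2(M) = 2 * 11500 * 2.0 = 46000.0

46000.0 bps


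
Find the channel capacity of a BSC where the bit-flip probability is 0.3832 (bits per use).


H(p) = -p*log2(p) - (1-p)*log2(1-p) = -0.3832*log2(0.3832) - 0.6168*log2(0.6168) = 0.530284 + 0.429987 = 0.9603. C = 1 - H(p) = 1 - 0.9603 = 0.0397

0.0397 bits


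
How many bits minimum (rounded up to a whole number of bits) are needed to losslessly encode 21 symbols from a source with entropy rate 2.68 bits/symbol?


Minimum bits >= n * H = 21 * 2.68 = 56.28, rounded up to a whole number of bits = 57

57 bits


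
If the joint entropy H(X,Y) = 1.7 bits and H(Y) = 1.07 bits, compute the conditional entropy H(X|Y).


H(X|Y) = H(X,Y) - H(Y) = 1.7 - 1.07 = 0.63

0.63 bits


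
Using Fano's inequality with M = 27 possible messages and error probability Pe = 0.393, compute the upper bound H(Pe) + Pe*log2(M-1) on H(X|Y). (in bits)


H(Pe) = -Pe*log2(Pe) - (1-Pe)*log2(1-Pe) = -0.393*log2(0.393) - 0.607*log2(0.607) = 0.529528 + 0.437181 = 0.9667. Pe*log2(M-1) = 0.393*log2(26) = 1.847273. Bound = H(Pe) + Pe*log2(M-1) = 0.529528 + 0.437181 + 1.847273 = 2.814

2.814 bits


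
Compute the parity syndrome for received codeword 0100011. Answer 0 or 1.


Syndrome = XOR of all bits = 0 XOR 1 XOR 0 XOR 0 XOR 0 XOR 1 XOR 1 = 1

1


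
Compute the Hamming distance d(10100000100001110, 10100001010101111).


Count differing positions: . . . . . . . ^ ^ ^ . ^ . . . . ^ = 5 differences

5


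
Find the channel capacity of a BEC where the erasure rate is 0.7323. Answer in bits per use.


C = 1 - epsilon = 1 - 0.7323 = 0.2677

0.2677 bits


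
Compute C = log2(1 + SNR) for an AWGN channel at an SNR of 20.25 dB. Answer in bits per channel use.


SNR_linear = 10^(20.25/10) = 105.9254; C = log2(1 + SNR_linear) = log2(1 + 105.9254) = 6.7405

6.7405 bits/channel use


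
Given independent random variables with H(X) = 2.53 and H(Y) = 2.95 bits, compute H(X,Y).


For independent variables, H(X,Y) = H(X) + H(Y) = 2.53 + 2.95 = 5.48

5.48 bits


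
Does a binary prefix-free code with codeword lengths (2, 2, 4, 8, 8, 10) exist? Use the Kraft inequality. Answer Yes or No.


Kraft sum = sum(2^(-l_i)) = 0.5713, need <= 1. Result: satisfied (a binary prefix-free code with these lengths exists)

Yes


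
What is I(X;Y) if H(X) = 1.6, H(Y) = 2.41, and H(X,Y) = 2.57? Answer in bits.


I(X;Y) = H(X) + H(Y) - H(X,Y) = 1.6 + 2.41 - 2.57 = 1.44

1.44 bits


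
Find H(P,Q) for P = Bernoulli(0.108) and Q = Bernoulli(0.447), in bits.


H(P,Q) = -p*log2(q) - (1-p)*log2(1-q). -0.108*log2(0.447) = 0.125459; -0.892*log2(0.553) = 0.762347. H(P,Q) = 0.125459 + 0.762347 = 0.8878

0.8878 bits


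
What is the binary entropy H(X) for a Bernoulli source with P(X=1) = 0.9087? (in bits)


H = -p*log2(p) - (1-p)*log2(1-p). -0.9087*log2(0.9087) = 0.125513; -0.0913*log2(0.0913) = 0.315281. H = 0.125513 + 0.315281 = 0.4408

0.4408 bits


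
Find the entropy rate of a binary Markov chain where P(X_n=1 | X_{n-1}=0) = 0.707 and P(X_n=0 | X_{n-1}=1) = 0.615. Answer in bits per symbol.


Stationary distribution: pi_0 = p10/(p01+p10) = 0.4652, pi_1 = 0.5348. Entropy rate H' = pi_0*H(p01) + pi_1*H(p10) = 0.4652*0.8726 + 0.5348*0.9615 = 0.9201

0.9201 bits/symbol


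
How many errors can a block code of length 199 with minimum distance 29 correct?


Correction capability = floor((d-1)/2) = floor((29-1)/2) = 14

14 errors


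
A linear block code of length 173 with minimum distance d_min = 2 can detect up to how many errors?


Detection capability = d_min - 1 = 2 - 1 = 1

1 errors


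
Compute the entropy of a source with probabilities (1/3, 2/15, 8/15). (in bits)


H = -sum(p_i * log2(p_i)). Terms: -(1/3)*log2(1/3) = 0.528321; -(2/15)*log2(2/15) = 0.387585; -(8/15)*log2(8/15) = 0.483675. H = 0.528321 + 0.387585 + 0.483675 = 1.3996

1.3996 bits


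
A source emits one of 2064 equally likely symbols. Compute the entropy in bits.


H = log2(n) = log2(2064) = 11.0112

11.0112 bits


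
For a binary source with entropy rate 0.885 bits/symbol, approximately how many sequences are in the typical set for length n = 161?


log2|A_typical| = nH = 161 * 0.885 = 142.485, so |A_typical| ~ 2^142.485 = 7.803e+42

7.803e+42


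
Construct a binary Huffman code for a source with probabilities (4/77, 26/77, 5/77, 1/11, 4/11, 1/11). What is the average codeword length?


Huffman construction (repeatedly merge the two least-probable nodes; each merge adds 1 bit to every symbol beneath it): 4/77 + 5/77 = 9/77; 1/11 + 1/11 = 2/11; 9/77 + 2/11 = 23/77; 23/77 + 26/77 = 7/11; 4/11 + 7/11 = 1. Resulting codeword lengths (in the order the probabilities were given): (4, 2, 4, 4, 1, 4). L_avg = sum(p_i * l_i) = 4/77*4 + 26/77*2 + 5/77*4 + 1/11*4 + 4/11*1 + 1/11*4 = 172/77 = 2.2338

2.2338 bits


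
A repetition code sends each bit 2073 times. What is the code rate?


Rate = k/n = 1/2073

1/2073


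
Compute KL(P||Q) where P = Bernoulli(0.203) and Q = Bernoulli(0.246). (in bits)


KL = p*log2(p/q) + (1-p)*log2((1-p)/(1-q)) = 0.203*log2(0.203/0.246) + 0.797*log2(0.797/0.754) = 0.0075

0.0075 bits


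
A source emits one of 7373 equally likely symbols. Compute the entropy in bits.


H = log2(n) = log2(7373) = 12.848

12.848 bits


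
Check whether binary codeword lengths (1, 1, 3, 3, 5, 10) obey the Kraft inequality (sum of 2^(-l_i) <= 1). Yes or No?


Kraft sum = sum(2^(-l_i)) = 1.2822, need <= 1. Result: violated (a binary prefix-free code with these lengths cannot exist)

No


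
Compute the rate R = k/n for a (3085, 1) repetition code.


Rate = k/n = 1/3085

1/3085


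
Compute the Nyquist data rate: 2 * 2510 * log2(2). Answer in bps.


Rate = 2 * B * log2(M) = 2 * 2510 * 1.0 = 5020.0

5020.0 bps


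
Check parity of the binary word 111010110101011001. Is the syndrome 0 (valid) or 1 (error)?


Syndrome = XOR of all bits = 1 XOR 1 XOR 1 XOR 0 XOR 1 XOR 0 XOR 1 XOR 1 XOR 0 XOR 1 XOR 0 XOR 1 XOR 0 XOR 1 XOR 1 XOR 0 XOR 0 XOR 1 = 1

1


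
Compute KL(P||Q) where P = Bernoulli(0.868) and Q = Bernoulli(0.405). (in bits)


KL = p*log2(p/q) + (1-p)*log2((1-p)/(1-q)) = 0.868*log2(0.868/0.405) + 0.132*log2(0.132/0.595) = 0.6679

0.6679 bits


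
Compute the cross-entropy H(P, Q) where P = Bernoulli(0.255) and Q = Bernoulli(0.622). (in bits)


H(P,Q) = -p*log2(q) - (1-p)*log2(1-q). -0.255*log2(0.622) = 0.174678; -0.745*log2(0.378) = 1.045639. H(P,Q) = 0.174678 + 1.045639 = 1.2203

1.2203 bits


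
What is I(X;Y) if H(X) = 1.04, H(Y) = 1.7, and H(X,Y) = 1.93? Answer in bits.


I(X;Y) = H(X) + H(Y) - H(X,Y) = 1.04 + 1.7 - 1.93 = 0.81

0.81 bits


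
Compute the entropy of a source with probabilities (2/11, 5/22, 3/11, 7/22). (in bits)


H = -sum(p_i * log2(p_i)). Terms: -(2/11)*log2(2/11) = 0.447169; -(5/22)*log2(5/22) = 0.485796; -(3/11)*log2(3/11) = 0.511219; -(7/22)*log2(7/22) = 0.525661. H = 0.447169 + 0.485796 + 0.511219 + 0.525661 = 1.9698

1.9698 bits


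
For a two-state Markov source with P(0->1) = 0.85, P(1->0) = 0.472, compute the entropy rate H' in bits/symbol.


Stationary distribution: pi_0 = p10/(p01+p10) = 0.357, pi_1 = 0.643. Entropy rate H' = pi_0*H(p01) + pi_1*H(p10) = 0.357*0.6098 + 0.643*0.9977 = 0.8592

0.8592 bits/symbol


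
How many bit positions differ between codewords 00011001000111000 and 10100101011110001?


Count differing positions: ^ . ^ ^ ^ ^ . . . ^ ^ . . ^ . . ^ = 9 differences

9


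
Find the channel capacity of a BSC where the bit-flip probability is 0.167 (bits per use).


H(p) = -p*log2(p) - (1-p)*log2(1-p) = -0.167*log2(0.167) - 0.833*log2(0.833) = 0.431207 + 0.219588 = 0.6508. C = 1 - H(p) = 1 - 0.6508 = 0.3492

0.3492 bits


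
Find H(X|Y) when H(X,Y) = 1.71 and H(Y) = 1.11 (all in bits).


H(X|Y) = H(X,Y) - H(Y) = 1.71 - 1.11 = 0.6

0.6 bits


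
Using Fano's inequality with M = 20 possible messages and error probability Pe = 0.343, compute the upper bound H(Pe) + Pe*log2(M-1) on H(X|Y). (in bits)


H(Pe) = -Pe*log2(Pe) - (1-Pe)*log2(1-Pe) = -0.343*log2(0.343) - 0.657*log2(0.657) = 0.529496 + 0.398165 = 0.9277. Pe*log2(M-1) = 0.343*log2(19) = 1.457039. Bound = H(Pe) + Pe*log2(M-1) = 0.529496 + 0.398165 + 1.457039 = 2.3847

2.3847 bits


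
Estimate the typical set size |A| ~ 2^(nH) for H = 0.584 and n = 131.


log2|A_typical| = nH = 131 * 0.584 = 76.504, so |A_typical| ~ 2^76.504 = 1.072e+23

1.072e+23


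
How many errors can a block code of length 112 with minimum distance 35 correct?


Correction capability = floor((d-1)/2) = floor((35-1)/2) = 17

17 errors


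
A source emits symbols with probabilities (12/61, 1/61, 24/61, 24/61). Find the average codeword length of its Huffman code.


Huffman construction (repeatedly merge the two least-probable nodes; each merge adds 1 bit to every symbol beneath it): 1/61 + 12/61 = 13/61; 13/61 + 24/61 = 37/61; 24/61 + 37/61 = 1. Resulting codeword lengths (in the order the probabilities were given): (3, 3, 2, 1). L_avg = sum(p_i * l_i) = 12/61*3 + 1/61*3 + 24/61*2 + 24/61*1 = 111/61 = 1.8197

1.8197 bits


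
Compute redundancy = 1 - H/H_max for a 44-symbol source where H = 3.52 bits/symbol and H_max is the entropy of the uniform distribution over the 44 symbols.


H_max = log2(K) = log2(44) = 5.4594 bits/symbol. Redundancy = 1 - H/H_max = 1 - 3.52/5.4594 = 1 - 0.6448 = 0.3552

0.3552


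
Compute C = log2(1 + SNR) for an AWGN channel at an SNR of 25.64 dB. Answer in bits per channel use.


SNR_linear = 10^(25.64/10) = 366.4376; C = log2(1 + SNR_linear) = log2(1 + 366.4376) = 8.5214

8.5214 bits/channel use


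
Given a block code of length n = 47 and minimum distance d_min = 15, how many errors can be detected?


Detection capability = d_min - 1 = 15 - 1 = 14

14 errors


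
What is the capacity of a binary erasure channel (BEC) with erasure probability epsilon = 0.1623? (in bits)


C = 1 - epsilon = 1 - 0.1623 = 0.8377

0.8377 bits


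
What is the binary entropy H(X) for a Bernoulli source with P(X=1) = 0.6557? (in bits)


H = -p*log2(p) - (1-p)*log2(1-p). -0.6557*log2(0.6557) = 0.399251; -0.3443*log2(0.3443) = 0.529624. H = 0.399251 + 0.529624 = 0.9289

0.9289 bits


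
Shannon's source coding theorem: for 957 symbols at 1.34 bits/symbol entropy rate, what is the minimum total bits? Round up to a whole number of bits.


Minimum bits >= n * H = 957 * 1.34 = 1282.38, rounded up to a whole number of bits = 1283

1283 bits


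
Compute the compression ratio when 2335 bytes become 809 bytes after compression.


Ratio = original / compressed = 2335 / 809 = 2.8863

2.8863


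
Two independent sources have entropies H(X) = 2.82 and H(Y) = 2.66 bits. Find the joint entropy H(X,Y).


For independent variables, H(X,Y) = H(X) + H(Y) = 2.82 + 2.66 = 5.48

5.48 bits


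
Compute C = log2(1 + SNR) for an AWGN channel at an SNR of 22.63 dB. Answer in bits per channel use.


SNR_linear = 10^(22.63/10) = 183.2314; C = log2(1 + SNR_linear) = log2(1 + 183.2314) = 7.5254

7.5254 bits/channel use


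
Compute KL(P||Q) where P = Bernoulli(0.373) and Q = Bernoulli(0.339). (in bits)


KL = p*log2(p/q) + (1-p)*log2((1-p)/(1-q)) = 0.373*log2(0.373/0.339) + 0.627*log2(0.627/0.661) = 0.0037

0.0037 bits


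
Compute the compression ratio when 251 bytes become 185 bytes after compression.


Ratio = original / compressed = 251 / 185 = 1.3568

1.3568


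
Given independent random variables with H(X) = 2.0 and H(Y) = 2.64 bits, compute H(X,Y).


For independent variables, H(X,Y) = H(X) + H(Y) = 2.0 + 2.64 = 4.64

4.64 bits


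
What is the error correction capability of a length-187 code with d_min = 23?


Correction capability = floor((d-1)/2) = floor((23-1)/2) = 11

11 errors


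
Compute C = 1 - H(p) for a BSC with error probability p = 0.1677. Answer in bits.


H(p) = -p*log2(p) - (1-p)*log2(1-p) = -0.1677*log2(0.1677) - 0.8323*log2(0.8323) = 0.432003 + 0.220413 = 0.6524. C = 1 - H(p) = 1 - 0.6524 = 0.3476

0.3476 bits


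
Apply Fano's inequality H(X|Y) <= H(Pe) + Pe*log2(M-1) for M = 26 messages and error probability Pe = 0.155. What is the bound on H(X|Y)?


H(Pe) = -Pe*log2(Pe) - (1-Pe)*log2(1-Pe) = -0.155*log2(0.155) - 0.845*log2(0.845) = 0.416897 + 0.205315 = 0.6222. Pe*log2(M-1) = 0.155*log2(25) = 0.719798. Bound = H(Pe) + Pe*log2(M-1) = 0.416897 + 0.205315 + 0.719798 = 1.342

1.342 bits


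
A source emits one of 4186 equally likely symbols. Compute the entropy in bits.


H = log2(n) = log2(4186) = 12.0314

12.0314 bits


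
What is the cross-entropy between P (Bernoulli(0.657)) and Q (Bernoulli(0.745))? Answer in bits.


H(P,Q) = -p*log2(q) - (1-p)*log2(1-q). -0.657*log2(0.745) = 0.279020; -0.343*log2(0.255) = 0.676201. H(P,Q) = 0.279020 + 0.676201 = 0.9552

0.9552 bits


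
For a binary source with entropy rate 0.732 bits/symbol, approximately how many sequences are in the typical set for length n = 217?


log2|A_typical| = nH = 217 * 0.732 = 158.844, so |A_typical| ~ 2^158.844 = 6.559e+47

6.559e+47


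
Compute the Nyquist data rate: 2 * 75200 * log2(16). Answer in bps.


Rate = 2 * B * log2(M) = 2 * 75200 * 4.0 = 601600.0

601600.0 bps


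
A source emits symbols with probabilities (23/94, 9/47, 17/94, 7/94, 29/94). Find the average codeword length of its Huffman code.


Huffman construction (repeatedly merge the two least-probable nodes; each merge adds 1 bit to every symbol beneath it): 7/94 + 17/94 = 12/47; 9/47 + 23/94 = 41/94; 12/47 + 29/94 = 53/94; 41/94 + 53/94 = 1. Resulting codeword lengths (in the order the probabilities were given): (2, 2, 3, 3, 2). L_avg = sum(p_i * l_i) = 23/94*2 + 9/47*2 + 17/94*3 + 7/94*3 + 29/94*2 = 106/47 = 2.2553

2.2553 bits


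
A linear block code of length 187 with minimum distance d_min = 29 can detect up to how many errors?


Detection capability = d_min - 1 = 29 - 1 = 28

28 errors


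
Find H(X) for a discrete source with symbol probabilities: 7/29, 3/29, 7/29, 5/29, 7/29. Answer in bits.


H = -sum(p_i * log2(p_i)). Terms: -(7/29)*log2(7/29) = 0.494979; -(3/29)*log2(3/29) = 0.338588; -(7/29)*log2(7/29) = 0.494979; -(5/29)*log2(5/29) = 0.437251; -(7/29)*log2(7/29) = 0.494979. H = 0.494979 + 0.338588 + 0.494979 + 0.437251 + 0.494979 = 2.2608

2.2608 bits


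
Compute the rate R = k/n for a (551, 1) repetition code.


Rate = k/n = 1/551

1/551


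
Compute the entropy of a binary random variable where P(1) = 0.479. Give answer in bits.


H = -p*log2(p) - (1-p)*log2(1-p). -0.479*log2(0.479) = 0.508651; -0.521*log2(0.521) = 0.490076. H = 0.508651 + 0.490076 = 0.9987

0.9987 bits


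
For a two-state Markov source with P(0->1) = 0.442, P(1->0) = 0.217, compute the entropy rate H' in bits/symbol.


Stationary distribution: pi_0 = p10/(p01+p10) = 0.3293, pi_1 = 0.6707. Entropy rate H' = pi_0*H(p01) + pi_1*H(p10) = 0.3293*0.9903 + 0.6707*0.7547 = 0.8322

0.8322 bits/symbol


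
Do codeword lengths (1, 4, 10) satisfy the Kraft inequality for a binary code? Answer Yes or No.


Kraft sum = sum(2^(-l_i)) = 0.5635, need <= 1. Result: satisfied (a binary prefix-free code with these lengths exists)

Yes


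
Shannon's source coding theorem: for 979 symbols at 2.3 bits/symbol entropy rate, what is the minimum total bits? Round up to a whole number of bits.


Minimum bits >= n * H = 979 * 2.3 = 2251.7, rounded up to a whole number of bits = 2252

2252 bits


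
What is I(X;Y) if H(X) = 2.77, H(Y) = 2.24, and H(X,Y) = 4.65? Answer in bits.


I(X;Y) = H(X) + H(Y) - H(X,Y) = 2.77 + 2.24 - 4.65 = 0.36

0.36 bits


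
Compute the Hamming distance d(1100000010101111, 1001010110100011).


Count differing positions: . ^ . ^ . ^ . ^ . . . . ^ ^ . . = 6 differences

6


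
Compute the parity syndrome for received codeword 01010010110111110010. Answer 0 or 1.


Syndrome = XOR of all bits = 0 XOR 1 XOR 0 XOR 1 XOR 0 XOR 0 XOR 1 XOR 0 XOR 1 XOR 1 XOR 0 XOR 1 XOR 1 XOR 1 XOR 1 XOR 1 XOR 0 XOR 0 XOR 1 XOR 0 = 1

1


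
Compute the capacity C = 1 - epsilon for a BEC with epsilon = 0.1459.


C = 1 - epsilon = 1 - 0.1459 = 0.8541

0.8541 bits


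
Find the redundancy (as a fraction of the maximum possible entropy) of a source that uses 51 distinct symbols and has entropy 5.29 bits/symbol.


H_max = log2(K) = log2(51) = 5.6724 bits/symbol. Redundancy = 1 - H/H_max = 1 - 5.29/5.6724 = 1 - 0.9326 = 0.0674

0.0674


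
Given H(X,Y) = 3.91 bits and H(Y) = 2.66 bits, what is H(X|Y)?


H(X|Y) = H(X,Y) - H(Y) = 3.91 - 2.66 = 1.25

1.25 bits


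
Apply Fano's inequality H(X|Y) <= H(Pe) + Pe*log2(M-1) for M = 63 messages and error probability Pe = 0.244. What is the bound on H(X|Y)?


H(Pe) = -Pe*log2(Pe) - (1-Pe)*log2(1-Pe) = -0.244*log2(0.244) - 0.756*log2(0.756) = 0.496551 + 0.305078 = 0.8016. Pe*log2(M-1) = 0.244*log2(62) = 1.452824. Bound = H(Pe) + Pe*log2(M-1) = 0.496551 + 0.305078 + 1.452824 = 2.2545

2.2545 bits


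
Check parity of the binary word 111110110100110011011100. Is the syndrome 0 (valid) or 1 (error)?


Syndrome = XOR of all bits = 1 XOR 1 XOR 1 XOR 1 XOR 1 XOR 0 XOR 1 XOR 1 XOR 0 XOR 1 XOR 0 XOR 0 XOR 1 XOR 1 XOR 0 XOR 0 XOR 1 XOR 1 XOR 0 XOR 1 XOR 1 XOR 1 XOR 0 XOR 0 = 1

1


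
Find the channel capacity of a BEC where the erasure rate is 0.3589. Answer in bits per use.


C = 1 - epsilon = 1 - 0.3589 = 0.6411

0.6411 bits


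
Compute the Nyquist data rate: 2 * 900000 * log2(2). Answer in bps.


Rate = 2 * B * log2(M) = 2 * 900000 * 1.0 = 1800000.0

1800000.0 bps


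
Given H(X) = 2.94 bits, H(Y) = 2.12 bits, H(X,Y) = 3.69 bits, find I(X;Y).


I(X;Y) = H(X) + H(Y) - H(X,Y) = 2.94 + 2.12 - 3.69 = 1.37

1.37 bits


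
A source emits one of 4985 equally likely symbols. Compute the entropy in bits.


H = log2(n) = log2(4985) = 12.2834

12.2834 bits


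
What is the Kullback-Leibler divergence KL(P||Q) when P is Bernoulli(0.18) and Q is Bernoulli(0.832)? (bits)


KL = p*log2(p/q) + (1-p)*log2((1-p)/(1-q)) = 0.18*log2(0.18/0.832) + 0.82*log2(0.82/0.168) = 1.4779

1.4779 bits


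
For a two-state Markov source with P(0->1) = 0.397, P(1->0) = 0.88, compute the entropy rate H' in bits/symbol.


Stationary distribution: pi_0 = p10/(p01+p10) = 0.6891, pi_1 = 0.3109. Entropy rate H' = pi_0*H(p01) + pi_1*H(p10) = 0.6891*0.9692 + 0.3109*0.5294 = 0.8324

0.8324 bits/symbol


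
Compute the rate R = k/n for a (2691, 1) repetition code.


Rate = k/n = 1/2691

1/2691


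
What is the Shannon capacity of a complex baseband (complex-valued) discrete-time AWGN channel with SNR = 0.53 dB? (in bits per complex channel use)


SNR_linear = 10^(0.53/10) = 1.1298; C = log2(1 + SNR_linear) = log2(1 + 1.1298) = 1.0907

1.0907 bits/channel use


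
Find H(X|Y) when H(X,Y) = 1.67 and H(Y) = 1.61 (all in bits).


H(X|Y) = H(X,Y) - H(Y) = 1.67 - 1.61 = 0.06

0.06 bits


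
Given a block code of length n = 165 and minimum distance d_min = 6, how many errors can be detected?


Detection capability = d_min - 1 = 6 - 1 = 5

5 errors


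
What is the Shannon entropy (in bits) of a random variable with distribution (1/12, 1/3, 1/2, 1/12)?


H = -sum(p_i * log2(p_i)). Terms: -(1/12)*log2(1/12) = 0.298747; -(1/3)*log2(1/3) = 0.528321; -(1/2)*log2(1/2) = 0.500000; -(1/12)*log2(1/12) = 0.298747. H = 0.298747 + 0.528321 + 0.500000 + 0.298747 = 1.6258

1.6258 bits


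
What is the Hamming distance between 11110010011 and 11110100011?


Count differing positions: . . . . . ^ ^ . . . . = 2 differences

2


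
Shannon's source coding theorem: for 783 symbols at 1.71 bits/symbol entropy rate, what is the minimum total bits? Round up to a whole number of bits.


Minimum bits >= n * H = 783 * 1.71 = 1338.93, rounded up to a whole number of bits = 1339

1339 bits


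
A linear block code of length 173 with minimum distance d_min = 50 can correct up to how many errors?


Correction capability = floor((d-1)/2) = floor((50-1)/2) = 24

24 errors


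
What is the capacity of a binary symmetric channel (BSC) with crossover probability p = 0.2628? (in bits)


H(p) = -p*log2(p) - (1-p)*log2(1-p) = -0.2628*log2(0.2628) - 0.7372*log2(0.7372) = 0.506669 + 0.324274 = 0.8309. C = 1 - H(p) = 1 - 0.8309 = 0.1691

0.1691 bits


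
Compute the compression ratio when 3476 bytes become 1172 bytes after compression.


Ratio = original / compressed = 3476 / 1172 = 2.9659

2.9659


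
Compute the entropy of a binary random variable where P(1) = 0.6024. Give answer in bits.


H = -p*log2(p) - (1-p)*log2(1-p). -0.6024*log2(0.6024) = 0.440479; -0.3976*log2(0.3976) = 0.529051. H = 0.440479 + 0.529051 = 0.9695

0.9695 bits


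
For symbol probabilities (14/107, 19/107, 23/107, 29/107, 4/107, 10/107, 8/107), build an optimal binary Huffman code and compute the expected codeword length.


Huffman construction (repeatedly merge the two least-probable nodes; each merge adds 1 bit to every symbol beneath it): 4/107 + 8/107 = 12/107; 10/107 + 12/107 = 22/107; 14/107 + 19/107 = 33/107; 22/107 + 23/107 = 45/107; 29/107 + 33/107 = 62/107; 45/107 + 62/107 = 1. Resulting codeword lengths (in the order the probabilities were given): (3, 3, 2, 2, 4, 3, 4). L_avg = sum(p_i * l_i) = 14/107*3 + 19/107*3 + 23/107*2 + 29/107*2 + 4/107*4 + 10/107*3 + 8/107*4 = 281/107 = 2.6262

2.6262 bits


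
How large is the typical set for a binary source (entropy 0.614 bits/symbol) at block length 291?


log2|A_typical| = nH = 291 * 0.614 = 178.674, so |A_typical| ~ 2^178.674 = 6.113e+53

6.113e+53


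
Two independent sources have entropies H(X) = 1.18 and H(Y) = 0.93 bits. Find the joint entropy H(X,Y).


For independent variables, H(X,Y) = H(X) + H(Y) = 1.18 + 0.93 = 2.11

2.11 bits


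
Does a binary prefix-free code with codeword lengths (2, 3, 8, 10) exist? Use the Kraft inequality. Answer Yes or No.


Kraft sum = sum(2^(-l_i)) = 0.3799, need <= 1. Result: satisfied (a binary prefix-free code with these lengths exists)

Yes


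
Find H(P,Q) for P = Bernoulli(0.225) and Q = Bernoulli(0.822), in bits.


H(P,Q) = -p*log2(q) - (1-p)*log2(1-q). -0.225*log2(0.822) = 0.063628; -0.775*log2(0.178) = 1.929789. H(P,Q) = 0.063628 + 1.929789 = 1.9934

1.9934 bits
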